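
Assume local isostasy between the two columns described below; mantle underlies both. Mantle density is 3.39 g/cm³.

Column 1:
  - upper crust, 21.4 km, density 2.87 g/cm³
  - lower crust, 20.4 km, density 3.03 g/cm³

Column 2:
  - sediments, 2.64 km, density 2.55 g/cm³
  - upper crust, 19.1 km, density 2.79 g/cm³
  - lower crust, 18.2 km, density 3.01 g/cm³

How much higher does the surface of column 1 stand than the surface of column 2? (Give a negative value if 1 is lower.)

−0.626 km

For any compensation level in the mantle, the mantle terms cancel and isostasy reduces to e = (Σt_1 − Σt_2) − (Σ(ρt)_1 − Σ(ρt)_2) / ρ_m.
Σt_1 = 41.8 km; Σt_2 = 39.94 km; Σ(ρt)_1 = 123.23; Σ(ρt)_2 = 114.803 (in km·g/cm³).
e = (41.8 − 39.94) − (123.23 − 114.803) / 3.39 = −0.626 km.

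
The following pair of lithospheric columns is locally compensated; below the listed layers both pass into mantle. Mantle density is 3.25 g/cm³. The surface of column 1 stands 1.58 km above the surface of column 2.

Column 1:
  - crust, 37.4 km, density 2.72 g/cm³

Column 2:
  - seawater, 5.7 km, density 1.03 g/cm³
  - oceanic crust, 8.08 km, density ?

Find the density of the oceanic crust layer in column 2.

Take the compensation level at the base of the deeper column (depth z_c below the surface of column 1) and equate Σ ρ_i t_i down to z_c; mantle fills any gap and the z_c terms cancel.
Column 1: 37.4×2.72 + (z_c − 37.4)×3.25
Column 2: 1.58×0 + 5.7×1.03 + 8.08×ρ + (z_c − 1.58 − 13.78)×3.25
The z_c×3.25 term appears on both sides and cancels. Collect the known terms of each column as K = Σ(ρt)_known − 3.25 × (depth of known layers): K_1 = 101.728 − 3.25×37.4 = −19.822; K_2 = 5.871 − 3.25×(1.58 + 13.78) = −44.049.
Balance: K_1 = K_2 + 8.08×ρ, so ρ = (K_1 − K_2)/8.08 = 24.227/8.08 = 3 g/cm³.

3 g/cm³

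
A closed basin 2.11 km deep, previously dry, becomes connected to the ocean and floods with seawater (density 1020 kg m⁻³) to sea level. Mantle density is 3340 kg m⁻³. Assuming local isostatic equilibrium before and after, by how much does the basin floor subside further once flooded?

After flooding the water column is d + s deep. Its weight must equal the weight of mantle displaced by the extra subsidence s: (d + s) ρ_w = s ρ_m.
s = d ρ_w / (ρ_m − ρ_w) = 2.11 km × 1020/(3340 − 1020) = 0.928 km.

0.928 km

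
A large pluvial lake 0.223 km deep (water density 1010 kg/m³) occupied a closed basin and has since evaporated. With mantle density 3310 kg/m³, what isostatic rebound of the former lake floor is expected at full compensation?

u = d ρ_w/ρ_m = 0.223 km × 1010/3310 = 0.068 km.

0.068 km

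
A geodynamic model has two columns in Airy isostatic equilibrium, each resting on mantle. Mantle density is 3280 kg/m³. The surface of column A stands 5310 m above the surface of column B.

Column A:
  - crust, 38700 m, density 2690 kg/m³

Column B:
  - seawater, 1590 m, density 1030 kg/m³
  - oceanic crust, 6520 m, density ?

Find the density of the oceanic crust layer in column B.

Take the compensation level at the base of the deeper column (depth z_c below the surface of column A) and equate Σ ρ_i t_i down to z_c; mantle fills any gap and the z_c terms cancel.
Column A: 38700×2690 + (z_c − 38700)×3280
Column B: 5310×0 + 1590×1030 + 6520×ρ + (z_c − 5310 − 8110)×3280
The z_c×3280 term appears on both sides and cancels. Collect the known terms of each column as K = Σ(ρt)_known − 3280 × (depth of known layers): K_A = 104103000 − 3280×38700 = −22833000; K_B = 1637700 − 3280×(5310 + 8110) = −42379900.
Balance: K_A = K_B + 6520×ρ, so ρ = (K_A − K_B)/6520 = 19546900/6520 = 3000 kg/m³.

3000 kg/m³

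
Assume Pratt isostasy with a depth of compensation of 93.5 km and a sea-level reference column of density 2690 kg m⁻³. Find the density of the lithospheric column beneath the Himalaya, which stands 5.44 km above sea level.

Pratt balance: ρ_ref D = ρ (D + h).
ρ = ρ_ref D/(D + h) = 2690 × 93.5 km/(93.5 km + 5.44 km) = 2540 kg m⁻³.

2540 kg m⁻³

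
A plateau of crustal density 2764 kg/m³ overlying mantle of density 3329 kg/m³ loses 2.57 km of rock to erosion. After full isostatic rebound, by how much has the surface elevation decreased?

0.436 km

Rebound u = e ρ_c/ρ_m = 2.57 km × 2764/3329 = 2.134 km.
Net surface drop = e − u = 2.57 km − 2.134 km = e (ρ_m − ρ_c)/ρ_m = 0.436 km.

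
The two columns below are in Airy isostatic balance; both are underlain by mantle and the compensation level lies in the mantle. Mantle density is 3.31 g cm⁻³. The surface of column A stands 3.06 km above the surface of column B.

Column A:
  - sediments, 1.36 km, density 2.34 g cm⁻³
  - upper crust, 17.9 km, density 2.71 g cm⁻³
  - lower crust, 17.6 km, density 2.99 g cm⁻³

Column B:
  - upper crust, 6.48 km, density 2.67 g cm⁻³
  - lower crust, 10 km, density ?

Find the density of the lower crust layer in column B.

2.97 g cm⁻³

Take the compensation level at the base of the deeper column (depth z_c below the surface of column A) and equate Σ ρ_i t_i down to z_c; mantle fills any gap and the z_c terms cancel.
Column A: 1.36×2.34 + 17.9×2.71 + 17.6×2.99 + (z_c − 36.86)×3.31
Column B: 3.06×0 + 6.48×2.67 + 10×ρ + (z_c − 3.06 − 16.48)×3.31
The z_c×3.31 term appears on both sides and cancels. Collect the known terms of each column as K = Σ(ρt)_known − 3.31 × (depth of known layers): K_A = 104.3154 − 3.31×36.86 = −17.6912; K_B = 17.3016 − 3.31×(3.06 + 16.48) = −47.3758.
Balance: K_A = K_B + 10×ρ, so ρ = (K_A − K_B)/10 = 29.6846/10 = 2.97 g cm⁻³.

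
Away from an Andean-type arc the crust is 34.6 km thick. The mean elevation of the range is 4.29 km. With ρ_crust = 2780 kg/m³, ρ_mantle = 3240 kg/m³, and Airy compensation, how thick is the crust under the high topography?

Root depth r = h ρ_c / (ρ_m − ρ_c) = 4.29 km × 2780 / 460 = 25.93 km.
Total thickness = T + h + r = 34.6 km + 4.29 km + 25.93 km = 64.8 km.

64.8 km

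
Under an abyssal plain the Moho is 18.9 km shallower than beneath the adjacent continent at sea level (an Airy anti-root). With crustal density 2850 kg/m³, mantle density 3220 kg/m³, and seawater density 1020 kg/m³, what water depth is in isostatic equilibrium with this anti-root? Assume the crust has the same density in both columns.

3.82 km

Replacing a thickness d of crust by seawater at the top must be balanced by replacing crust with mantle at the base: d (ρ_c − ρ_w) = a (ρ_m − ρ_c).
d = a (ρ_m − ρ_c)/(ρ_c − ρ_w) = 18.9 km × 370/1830 = 3.82 km.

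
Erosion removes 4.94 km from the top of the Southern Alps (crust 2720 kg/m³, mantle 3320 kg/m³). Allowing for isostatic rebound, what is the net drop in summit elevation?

0.893 km

Rebound u = e ρ_c/ρ_m = 4.94 km × 2720/3320 = 4.047 km.
Net surface drop = e − u = 4.94 km − 4.047 km = e (ρ_m − ρ_c)/ρ_m = 0.893 km.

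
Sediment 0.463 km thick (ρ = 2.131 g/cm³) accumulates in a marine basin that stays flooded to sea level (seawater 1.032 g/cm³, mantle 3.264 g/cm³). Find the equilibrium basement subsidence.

0.228 km

Submarine loading: the sediment displaces seawater, and the subsidence is in turn flooded, so s (ρ_m − ρ_w) = t (ρ_sed − ρ_w).
s = 0.463 km × (2.131 − 1.032) / (3.264 − 1.032) = 0.228 km.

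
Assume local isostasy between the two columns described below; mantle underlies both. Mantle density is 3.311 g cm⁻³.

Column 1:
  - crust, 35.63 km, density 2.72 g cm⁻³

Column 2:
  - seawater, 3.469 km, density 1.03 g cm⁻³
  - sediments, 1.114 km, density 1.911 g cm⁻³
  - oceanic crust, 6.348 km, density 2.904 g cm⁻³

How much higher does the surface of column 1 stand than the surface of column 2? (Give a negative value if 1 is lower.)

2.72 km

For any compensation level in the mantle, the mantle terms cancel and isostasy reduces to e = (Σt_1 − Σt_2) − (Σ(ρt)_1 − Σ(ρt)_2) / ρ_m.
Σt_1 = 35.63 km; Σt_2 = 10.931 km; Σ(ρt)_1 = 96.9136; Σ(ρt)_2 = 24.136516 (in km·g cm⁻³).
e = (35.63 − 10.931) − (96.9136 − 24.136516) / 3.311 = 2.72 km.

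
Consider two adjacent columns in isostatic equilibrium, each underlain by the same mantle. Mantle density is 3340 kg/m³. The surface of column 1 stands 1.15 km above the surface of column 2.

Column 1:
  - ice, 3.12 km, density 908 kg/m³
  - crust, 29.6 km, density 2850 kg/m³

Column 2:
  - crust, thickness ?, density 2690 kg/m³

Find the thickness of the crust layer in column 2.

Take the compensation level at the base of the deeper column (depth z_c below the surface of column 1) and equate Σ ρ_i t_i down to z_c; mantle fills any gap and the z_c terms cancel.
Column 1: 3.12×908 + 29.6×2850 + (z_c − 32.72)×3340
Column 2: 1.15×0 + x×2690 + (z_c − 1.15 − 0 − x)×3340
The z_c×3340 term appears on both sides and cancels. Collect the known terms of each column as K = Σ(ρt)_known − 3340 × (depth of known layers): K_1 = 87192.96 − 3340×32.72 = −22091.84; K_2 = 0 − 3340×(1.15 + 0) = −3841.
Balance: K_1 = K_2 − x×(3340 − 2690), so x = (K_2 − K_1)/(3340 − 2690) = 18250.8/650 = 28.1 km.

28.1 km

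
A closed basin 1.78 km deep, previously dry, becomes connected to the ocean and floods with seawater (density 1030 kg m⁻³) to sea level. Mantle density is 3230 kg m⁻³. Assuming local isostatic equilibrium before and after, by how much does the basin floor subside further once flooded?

After flooding the water column is d + s deep. Its weight must equal the weight of mantle displaced by the extra subsidence s: (d + s) ρ_w = s ρ_m.
s = d ρ_w / (ρ_m − ρ_w) = 1.78 km × 1030/(3230 − 1030) = 0.833 km.

0.833 km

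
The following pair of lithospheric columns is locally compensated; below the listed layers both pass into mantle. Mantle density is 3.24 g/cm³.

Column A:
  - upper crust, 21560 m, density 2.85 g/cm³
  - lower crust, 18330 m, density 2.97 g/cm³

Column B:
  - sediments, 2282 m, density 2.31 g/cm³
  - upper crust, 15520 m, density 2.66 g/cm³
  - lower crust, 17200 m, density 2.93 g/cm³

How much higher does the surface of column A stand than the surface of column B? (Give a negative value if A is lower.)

−956 m

For any compensation level in the mantle, the mantle terms cancel and isostasy reduces to e = (Σt_A − Σt_B) − (Σ(ρt)_A − Σ(ρt)_B) / ρ_m.
Σt_A = 39890 m; Σt_B = 35002 m; Σ(ρt)_A = 115886.1; Σ(ρt)_B = 96950.62 (in m·g/cm³).
e = (39890 − 35002) − (115886.1 − 96950.62) / 3.24 = −956 m.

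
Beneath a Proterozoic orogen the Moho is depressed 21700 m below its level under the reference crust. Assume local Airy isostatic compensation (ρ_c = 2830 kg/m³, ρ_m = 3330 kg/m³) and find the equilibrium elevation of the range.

By Archimedes' principle applied to the lithosphere: ρ_c h = (ρ_m − ρ_c) r.
h = r (ρ_m − ρ_c) / ρ_c = 21700 m × (3330 − 2830) / 2830 = 3830 m.

3830 m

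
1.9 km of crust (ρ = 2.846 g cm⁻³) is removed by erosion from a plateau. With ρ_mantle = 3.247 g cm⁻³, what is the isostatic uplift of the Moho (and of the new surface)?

Unloading: uplift u = e ρ_c/ρ_m = 1.9 km × 2.846/3.247 = 1.67 km.

1.67 km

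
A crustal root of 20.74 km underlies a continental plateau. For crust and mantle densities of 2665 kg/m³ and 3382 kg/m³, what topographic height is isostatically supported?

5.58 km

In Airy isostatic equilibrium: ρ_c h = (ρ_m − ρ_c) r.
h = r (ρ_m − ρ_c) / ρ_c = 20.74 km × (3382 − 2665) / 2665 = 5.58 km.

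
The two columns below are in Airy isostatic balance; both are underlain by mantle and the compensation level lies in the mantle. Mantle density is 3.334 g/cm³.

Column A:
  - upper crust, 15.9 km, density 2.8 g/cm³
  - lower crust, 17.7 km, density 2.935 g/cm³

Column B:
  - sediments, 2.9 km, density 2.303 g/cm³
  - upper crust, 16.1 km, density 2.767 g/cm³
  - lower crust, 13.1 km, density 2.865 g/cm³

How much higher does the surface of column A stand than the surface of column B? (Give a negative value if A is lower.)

−0.813 km

For any compensation level in the mantle, the mantle terms cancel and isostasy reduces to e = (Σt_A − Σt_B) − (Σ(ρt)_A − Σ(ρt)_B) / ρ_m.
Σt_A = 33.6 km; Σt_B = 32.1 km; Σ(ρt)_A = 96.4695; Σ(ρt)_B = 88.7589 (in km·g/cm³).
e = (33.6 − 32.1) − (96.4695 − 88.7589) / 3.334 = −0.813 km.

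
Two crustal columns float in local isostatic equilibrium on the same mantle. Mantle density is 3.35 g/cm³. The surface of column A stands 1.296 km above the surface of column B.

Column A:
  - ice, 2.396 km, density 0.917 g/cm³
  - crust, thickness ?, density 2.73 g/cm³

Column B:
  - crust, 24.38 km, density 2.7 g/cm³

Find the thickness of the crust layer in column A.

23.2 km

Take the compensation level at the base of the deeper column (depth z_c below the surface of column A) and equate Σ ρ_i t_i down to z_c; mantle fills any gap and the z_c terms cancel.
Column A: 2.396×0.917 + x×2.73 + (z_c − 2.396 − x)×3.35
Column B: 1.296×0 + 24.38×2.7 + (z_c − 1.296 − 24.38)×3.35
The z_c×3.35 term appears on both sides and cancels. Collect the known terms of each column as K = Σ(ρt)_known − 3.35 × (depth of known layers): K_A = 2.197132 − 3.35×2.396 = −5.829468; K_B = 65.826 − 3.35×(1.296 + 24.38) = −20.1886.
Balance: K_A − x×(3.35 − 2.73) = K_B, so x = (K_A − K_B)/(3.35 − 2.73) = 14.3591/0.62 = 23.2 km.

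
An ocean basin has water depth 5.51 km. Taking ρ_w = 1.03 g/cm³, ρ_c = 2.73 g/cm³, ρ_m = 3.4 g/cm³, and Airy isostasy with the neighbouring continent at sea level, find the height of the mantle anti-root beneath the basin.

Equating mass per unit area of the two columns: replacing crust with seawater at the top is compensated by replacing crust with mantle at the base: d (ρ_c − ρ_w) = a (ρ_m − ρ_c).
a = d (ρ_c − ρ_w)/(ρ_m − ρ_c) = 5.51 km × 1.7/0.67 = 14 km.

14 km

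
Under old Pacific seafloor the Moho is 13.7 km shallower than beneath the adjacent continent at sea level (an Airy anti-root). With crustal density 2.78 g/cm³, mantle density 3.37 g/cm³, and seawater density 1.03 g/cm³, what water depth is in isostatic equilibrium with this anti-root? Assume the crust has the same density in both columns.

Replacing a thickness d of crust by seawater at the top must be balanced by replacing crust with mantle at the base: d (ρ_c − ρ_w) = a (ρ_m − ρ_c).
d = a (ρ_m − ρ_c)/(ρ_c − ρ_w) = 13.7 km × 0.59/1.75 = 4.62 km.

4.62 km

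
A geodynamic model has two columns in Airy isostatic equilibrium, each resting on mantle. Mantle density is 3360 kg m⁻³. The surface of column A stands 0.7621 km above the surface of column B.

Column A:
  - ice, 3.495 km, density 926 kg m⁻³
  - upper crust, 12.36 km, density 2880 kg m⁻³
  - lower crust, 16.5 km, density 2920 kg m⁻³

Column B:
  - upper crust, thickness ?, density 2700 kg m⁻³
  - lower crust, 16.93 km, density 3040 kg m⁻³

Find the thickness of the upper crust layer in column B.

20.8 km

Take the compensation level at the base of the deeper column (depth z_c below the surface of column A) and equate Σ ρ_i t_i down to z_c; mantle fills any gap and the z_c terms cancel.
Column A: 3.495×926 + 12.36×2880 + 16.5×2920 + (z_c − 32.355)×3360
Column B: 0.7621×0 + x×2700 + 16.93×3040 + (z_c − 0.7621 − 16.93 − x)×3360
The z_c×3360 term appears on both sides and cancels. Collect the known terms of each column as K = Σ(ρt)_known − 3360 × (depth of known layers): K_A = 87013.17 − 3360×32.355 = −21699.63; K_B = 51467.2 − 3360×(0.7621 + 16.93) = −7978.256.
Balance: K_A = K_B − x×(3360 − 2700), so x = (K_B − K_A)/(3360 − 2700) = 13721.4/660 = 20.8 km.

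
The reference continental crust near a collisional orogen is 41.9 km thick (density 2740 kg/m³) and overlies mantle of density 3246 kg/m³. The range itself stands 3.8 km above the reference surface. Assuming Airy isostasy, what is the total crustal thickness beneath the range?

Root depth r = h ρ_c / (ρ_m − ρ_c) = 3.8 km × 2740 / 506 = 20.58 km.
Total thickness = T + h + r = 41.9 km + 3.8 km + 20.58 km = 66.3 km.

66.3 km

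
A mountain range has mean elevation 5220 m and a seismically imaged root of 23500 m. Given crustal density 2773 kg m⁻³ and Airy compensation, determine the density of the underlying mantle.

Airy balance: ρ_c h = (ρ_m − ρ_c) r → ρ_m = ρ_c (1 + h/r).
ρ_m = 2773 × (1 + 5220 m/23500 m) = 3390 kg m⁻³.

3390 kg m⁻³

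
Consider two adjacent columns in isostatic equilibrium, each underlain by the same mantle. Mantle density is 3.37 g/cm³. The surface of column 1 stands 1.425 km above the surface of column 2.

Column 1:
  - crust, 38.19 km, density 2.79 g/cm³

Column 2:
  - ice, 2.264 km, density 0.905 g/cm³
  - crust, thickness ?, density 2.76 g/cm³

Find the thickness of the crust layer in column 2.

Take the compensation level at the base of the deeper column (depth z_c below the surface of column 1) and equate Σ ρ_i t_i down to z_c; mantle fills any gap and the z_c terms cancel.
Column 1: 38.19×2.79 + (z_c − 38.19)×3.37
Column 2: 1.425×0 + 2.264×0.905 + x×2.76 + (z_c − 1.425 − 2.264 − x)×3.37
The z_c×3.37 term appears on both sides and cancels. Collect the known terms of each column as K = Σ(ρt)_known − 3.37 × (depth of known layers): K_1 = 106.5501 − 3.37×38.19 = −22.1502; K_2 = 2.04892 − 3.37×(1.425 + 2.264) = −10.38301.
Balance: K_1 = K_2 − x×(3.37 − 2.76), so x = (K_2 − K_1)/(3.37 − 2.76) = 11.7672/0.61 = 19.3 km.

19.3 km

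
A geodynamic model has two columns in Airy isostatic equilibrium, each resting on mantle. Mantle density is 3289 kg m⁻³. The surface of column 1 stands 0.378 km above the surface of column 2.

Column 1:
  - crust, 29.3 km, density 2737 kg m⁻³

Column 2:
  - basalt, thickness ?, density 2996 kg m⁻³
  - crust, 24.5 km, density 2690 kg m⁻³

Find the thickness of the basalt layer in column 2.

Take the compensation level at the base of the deeper column (depth z_c below the surface of column 1) and equate Σ ρ_i t_i down to z_c; mantle fills any gap and the z_c terms cancel.
Column 1: 29.3×2737 + (z_c − 29.3)×3289
Column 2: 0.378×0 + x×2996 + 24.5×2690 + (z_c − 0.378 − 24.5 − x)×3289
The z_c×3289 term appears on both sides and cancels. Collect the known terms of each column as K = Σ(ρt)_known − 3289 × (depth of known layers): K_1 = 80194.1 − 3289×29.3 = −16173.6; K_2 = 65905 − 3289×(0.378 + 24.5) = −15918.742.
Balance: K_1 = K_2 − x×(3289 − 2996), so x = (K_2 − K_1)/(3289 − 2996) = 254.858/293 = 0.87 km.

0.87 km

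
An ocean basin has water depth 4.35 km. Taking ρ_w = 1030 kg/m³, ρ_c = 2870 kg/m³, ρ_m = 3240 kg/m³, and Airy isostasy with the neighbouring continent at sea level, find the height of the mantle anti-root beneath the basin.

By Archimedes' principle applied to the lithosphere: replacing crust with seawater at the top is compensated by replacing crust with mantle at the base: d (ρ_c − ρ_w) = a (ρ_m − ρ_c).
a = d (ρ_c − ρ_w)/(ρ_m − ρ_c) = 4.35 km × 1840/370 = 21.6 km.

21.6 km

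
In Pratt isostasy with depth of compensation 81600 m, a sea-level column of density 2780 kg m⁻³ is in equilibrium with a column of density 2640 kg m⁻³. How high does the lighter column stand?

4330 m

ρ_ref D = ρ (D + h) → h = D (ρ_ref − ρ)/ρ.
h = 81600 m × (2780 − 2640)/2640 = 4330 m.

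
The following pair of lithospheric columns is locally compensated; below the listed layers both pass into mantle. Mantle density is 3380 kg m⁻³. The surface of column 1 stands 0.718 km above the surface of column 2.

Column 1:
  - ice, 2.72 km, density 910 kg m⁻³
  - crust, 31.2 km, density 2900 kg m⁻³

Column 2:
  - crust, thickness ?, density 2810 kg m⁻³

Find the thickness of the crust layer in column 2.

33.8 km

Take the compensation level at the base of the deeper column (depth z_c below the surface of column 1) and equate Σ ρ_i t_i down to z_c; mantle fills any gap and the z_c terms cancel.
Column 1: 2.72×910 + 31.2×2900 + (z_c − 33.92)×3380
Column 2: 0.718×0 + x×2810 + (z_c − 0.718 − 0 − x)×3380
The z_c×3380 term appears on both sides and cancels. Collect the known terms of each column as K = Σ(ρt)_known − 3380 × (depth of known layers): K_1 = 92955.2 − 3380×33.92 = −21694.4; K_2 = 0 − 3380×(0.718 + 0) = −2426.84.
Balance: K_1 = K_2 − x×(3380 − 2810), so x = (K_2 − K_1)/(3380 − 2810) = 19267.6/570 = 33.8 km.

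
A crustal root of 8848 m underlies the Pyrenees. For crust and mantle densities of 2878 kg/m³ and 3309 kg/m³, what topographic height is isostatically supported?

Isostatic balance requires: ρ_c h = (ρ_m − ρ_c) r.
h = r (ρ_m − ρ_c) / ρ_c = 8848 m × (3309 − 2878) / 2878 = 1330 m.

1330 m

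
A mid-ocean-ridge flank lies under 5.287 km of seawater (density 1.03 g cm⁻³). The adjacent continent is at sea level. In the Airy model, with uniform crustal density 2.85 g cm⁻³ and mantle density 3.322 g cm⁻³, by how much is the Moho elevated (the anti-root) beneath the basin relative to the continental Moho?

20.4 km

Isostatic balance requires: replacing crust with seawater at the top is compensated by replacing crust with mantle at the base: d (ρ_c − ρ_w) = a (ρ_m − ρ_c).
a = d (ρ_c − ρ_w)/(ρ_m − ρ_c) = 5.287 km × 1.82/0.472 = 20.4 km.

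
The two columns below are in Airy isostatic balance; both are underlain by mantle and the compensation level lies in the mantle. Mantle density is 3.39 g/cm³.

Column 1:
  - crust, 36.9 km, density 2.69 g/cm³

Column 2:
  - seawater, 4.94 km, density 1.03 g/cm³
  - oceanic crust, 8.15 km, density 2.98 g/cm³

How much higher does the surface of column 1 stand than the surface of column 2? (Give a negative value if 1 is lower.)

For any compensation level in the mantle, the mantle terms cancel and isostasy reduces to e = (Σt_1 − Σt_2) − (Σ(ρt)_1 − Σ(ρt)_2) / ρ_m.
Σt_1 = 36.9 km; Σt_2 = 13.09 km; Σ(ρt)_1 = 99.261; Σ(ρt)_2 = 29.3752 (in km·g/cm³).
e = (36.9 − 13.09) − (99.261 − 29.3752) / 3.39 = 3.19 km.

3.19 km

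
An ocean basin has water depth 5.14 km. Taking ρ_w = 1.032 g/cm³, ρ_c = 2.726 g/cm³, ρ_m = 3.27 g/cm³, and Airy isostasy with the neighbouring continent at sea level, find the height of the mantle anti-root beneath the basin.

16 km

Balancing pressure at the compensation depth: replacing crust with seawater at the top is compensated by replacing crust with mantle at the base: d (ρ_c − ρ_w) = a (ρ_m − ρ_c).
a = d (ρ_c − ρ_w)/(ρ_m − ρ_c) = 5.14 km × 1.694/0.544 = 16 km.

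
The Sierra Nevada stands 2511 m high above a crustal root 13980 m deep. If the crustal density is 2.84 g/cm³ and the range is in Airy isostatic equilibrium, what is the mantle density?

Airy balance: ρ_c h = (ρ_m − ρ_c) r → ρ_m = ρ_c (1 + h/r).
ρ_m = 2.84 × (1 + 2511 m/13980 m) = 3.35 g/cm³.

3.35 g/cm³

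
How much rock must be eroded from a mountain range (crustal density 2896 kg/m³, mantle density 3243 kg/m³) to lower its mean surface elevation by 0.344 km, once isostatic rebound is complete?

3.21 km

Net drop Δ = e − u = e − e ρ_c/ρ_m = e (ρ_m − ρ_c)/ρ_m.
e = Δ ρ_m/(ρ_m − ρ_c) = 0.344 km × 3243/347 = 3.21 km.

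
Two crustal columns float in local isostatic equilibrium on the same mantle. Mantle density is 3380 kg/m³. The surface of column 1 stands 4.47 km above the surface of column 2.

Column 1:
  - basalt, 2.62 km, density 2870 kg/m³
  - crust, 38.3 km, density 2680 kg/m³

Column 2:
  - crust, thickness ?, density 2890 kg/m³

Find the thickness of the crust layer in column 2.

Take the compensation level at the base of the deeper column (depth z_c below the surface of column 1) and equate Σ ρ_i t_i down to z_c; mantle fills any gap and the z_c terms cancel.
Column 1: 2.62×2870 + 38.3×2680 + (z_c − 40.92)×3380
Column 2: 4.47×0 + x×2890 + (z_c − 4.47 − 0 − x)×3380
The z_c×3380 term appears on both sides and cancels. Collect the known terms of each column as K = Σ(ρt)_known − 3380 × (depth of known layers): K_1 = 110163.4 − 3380×40.92 = −28146.2; K_2 = 0 − 3380×(4.47 + 0) = −15108.6.
Balance: K_1 = K_2 − x×(3380 − 2890), so x = (K_2 − K_1)/(3380 − 2890) = 13037.6/490 = 26.6 km.

26.6 km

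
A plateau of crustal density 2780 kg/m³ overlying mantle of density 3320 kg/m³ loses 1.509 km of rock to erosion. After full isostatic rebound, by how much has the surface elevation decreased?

0.245 km

Rebound u = e ρ_c/ρ_m = 1.509 km × 2780/3320 = 1.264 km.
Net surface drop = e − u = 1.509 km − 1.264 km = e (ρ_m − ρ_c)/ρ_m = 0.245 km.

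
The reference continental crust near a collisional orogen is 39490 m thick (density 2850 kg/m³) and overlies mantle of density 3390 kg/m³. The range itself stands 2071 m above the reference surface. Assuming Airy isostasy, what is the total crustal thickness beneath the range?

Root depth r = h ρ_c / (ρ_m − ρ_c) = 2071 m × 2850 / 540 = 10930 m.
Total thickness = T + h + r = 39490 m + 2071 m + 10930 m = 52500 m.

52500 m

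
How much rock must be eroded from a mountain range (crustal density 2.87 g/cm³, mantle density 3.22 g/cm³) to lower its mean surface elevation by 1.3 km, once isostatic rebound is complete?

Net drop Δ = e − u = e − e ρ_c/ρ_m = e (ρ_m − ρ_c)/ρ_m.
e = Δ ρ_m/(ρ_m − ρ_c) = 1.3 km × 3.22/0.35 = 12 km.

12 km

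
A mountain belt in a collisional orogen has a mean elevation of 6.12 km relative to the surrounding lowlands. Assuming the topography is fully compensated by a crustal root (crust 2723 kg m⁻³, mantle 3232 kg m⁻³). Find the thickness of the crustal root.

In Airy isostatic equilibrium: the weight of the topography is balanced by the buoyancy of the root, ρ_c h = (ρ_m − ρ_c) r.
r = h · ρ_c / (ρ_m − ρ_c) = 6.12 km × 2723 / (3232 − 2723) = 32.7 km.

32.7 km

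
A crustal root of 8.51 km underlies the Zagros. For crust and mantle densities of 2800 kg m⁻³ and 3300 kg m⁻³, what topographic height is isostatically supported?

1.52 km

In Airy isostatic equilibrium: ρ_c h = (ρ_m − ρ_c) r.
h = r (ρ_m − ρ_c) / ρ_c = 8.51 km × (3300 − 2800) / 2800 = 1.52 km.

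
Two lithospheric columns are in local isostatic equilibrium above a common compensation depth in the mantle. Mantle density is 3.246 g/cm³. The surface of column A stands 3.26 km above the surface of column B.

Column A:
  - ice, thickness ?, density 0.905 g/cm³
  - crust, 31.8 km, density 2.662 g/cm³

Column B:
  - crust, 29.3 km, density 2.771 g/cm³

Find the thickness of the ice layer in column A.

Take the compensation level at the base of the deeper column (depth z_c below the surface of column A) and equate Σ ρ_i t_i down to z_c; mantle fills any gap and the z_c terms cancel.
Column A: x×0.905 + 31.8×2.662 + (z_c − 31.8 − x)×3.246
Column B: 3.26×0 + 29.3×2.771 + (z_c − 3.26 − 29.3)×3.246
The z_c×3.246 term appears on both sides and cancels. Collect the known terms of each column as K = Σ(ρt)_known − 3.246 × (depth of known layers): K_A = 84.6516 − 3.246×31.8 = −18.5712; K_B = 81.1903 − 3.246×(3.26 + 29.3) = −24.49946.
Balance: K_A − x×(3.246 − 0.905) = K_B, so x = (K_A − K_B)/(3.246 − 0.905) = 5.92826/2.341 = 2.53 km.

2.53 km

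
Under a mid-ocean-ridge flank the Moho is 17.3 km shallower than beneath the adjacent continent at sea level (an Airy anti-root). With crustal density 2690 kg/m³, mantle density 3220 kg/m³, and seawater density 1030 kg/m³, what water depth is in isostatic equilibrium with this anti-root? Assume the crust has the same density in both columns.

5.52 km

Replacing a thickness d of crust by seawater at the top must be balanced by replacing crust with mantle at the base: d (ρ_c − ρ_w) = a (ρ_m − ρ_c).
d = a (ρ_m − ρ_c)/(ρ_c − ρ_w) = 17.3 km × 530/1660 = 5.52 km.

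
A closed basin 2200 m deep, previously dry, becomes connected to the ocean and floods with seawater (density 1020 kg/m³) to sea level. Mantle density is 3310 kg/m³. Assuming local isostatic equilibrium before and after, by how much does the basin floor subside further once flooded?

980 m

After flooding the water column is d + s deep. Its weight must equal the weight of mantle displaced by the extra subsidence s: (d + s) ρ_w = s ρ_m.
s = d ρ_w / (ρ_m − ρ_w) = 2200 m × 1020/(3310 − 1020) = 980 m.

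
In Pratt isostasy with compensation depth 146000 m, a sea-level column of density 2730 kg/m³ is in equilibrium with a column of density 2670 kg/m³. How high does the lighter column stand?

ρ_ref D = ρ (D + h) → h = D (ρ_ref − ρ)/ρ.
h = 146000 m × (2730 − 2670)/2670 = 3280 m.

3280 m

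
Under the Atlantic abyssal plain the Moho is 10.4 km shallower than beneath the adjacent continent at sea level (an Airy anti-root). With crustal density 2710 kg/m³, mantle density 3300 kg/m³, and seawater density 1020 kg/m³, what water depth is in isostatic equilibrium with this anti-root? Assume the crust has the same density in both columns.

Replacing a thickness d of crust by seawater at the top must be balanced by replacing crust with mantle at the base: d (ρ_c − ρ_w) = a (ρ_m − ρ_c).
d = a (ρ_m − ρ_c)/(ρ_c − ρ_w) = 10.4 km × 590/1690 = 3.63 km.

3.63 km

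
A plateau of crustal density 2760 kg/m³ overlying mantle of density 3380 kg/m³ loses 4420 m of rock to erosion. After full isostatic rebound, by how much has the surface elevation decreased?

Rebound u = e ρ_c/ρ_m = 4420 m × 2760/3380 = 3609 m.
Net surface drop = e − u = 4420 m − 3609 m = e (ρ_m − ρ_c)/ρ_m = 811 m.

811 m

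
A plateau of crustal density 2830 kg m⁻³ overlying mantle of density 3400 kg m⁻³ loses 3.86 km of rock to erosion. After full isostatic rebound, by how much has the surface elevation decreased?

Rebound u = e ρ_c/ρ_m = 3.86 km × 2830/3400 = 3.213 km.
Net surface drop = e − u = 3.86 km − 3.213 km = e (ρ_m − ρ_c)/ρ_m = 0.647 km.

0.647 km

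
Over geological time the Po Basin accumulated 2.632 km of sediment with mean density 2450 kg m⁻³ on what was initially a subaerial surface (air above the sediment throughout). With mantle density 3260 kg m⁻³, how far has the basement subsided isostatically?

1.98 km

Subaerial load: s = t ρ_sed / ρ_m = 2.632 km × 2450/3260 = 1.98 km.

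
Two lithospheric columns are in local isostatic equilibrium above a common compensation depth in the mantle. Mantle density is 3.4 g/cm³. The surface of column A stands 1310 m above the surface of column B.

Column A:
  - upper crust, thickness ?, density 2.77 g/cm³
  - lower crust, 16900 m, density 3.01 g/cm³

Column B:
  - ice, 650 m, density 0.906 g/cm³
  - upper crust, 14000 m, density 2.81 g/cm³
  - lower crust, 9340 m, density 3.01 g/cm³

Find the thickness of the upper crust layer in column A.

Take the compensation level at the base of the deeper column (depth z_c below the surface of column A) and equate Σ ρ_i t_i down to z_c; mantle fills any gap and the z_c terms cancel.
Column A: x×2.77 + 16900×3.01 + (z_c − 16900 − x)×3.4
Column B: 1310×0 + 650×0.906 + 14000×2.81 + 9340×3.01 + (z_c − 1310 − 23990)×3.4
The z_c×3.4 term appears on both sides and cancels. Collect the known terms of each column as K = Σ(ρt)_known − 3.4 × (depth of known layers): K_A = 50869 − 3.4×16900 = −6591; K_B = 68042.3 − 3.4×(1310 + 23990) = −17977.7.
Balance: K_A − x×(3.4 − 2.77) = K_B, so x = (K_A − K_B)/(3.4 − 2.77) = 11386.7/0.63 = 18100 m.

18100 m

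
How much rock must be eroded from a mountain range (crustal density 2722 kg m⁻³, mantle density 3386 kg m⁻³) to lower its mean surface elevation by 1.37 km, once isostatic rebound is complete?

6.99 km

Net drop Δ = e − u = e − e ρ_c/ρ_m = e (ρ_m − ρ_c)/ρ_m.
e = Δ ρ_m/(ρ_m − ρ_c) = 1.37 km × 3386/664 = 6.99 km.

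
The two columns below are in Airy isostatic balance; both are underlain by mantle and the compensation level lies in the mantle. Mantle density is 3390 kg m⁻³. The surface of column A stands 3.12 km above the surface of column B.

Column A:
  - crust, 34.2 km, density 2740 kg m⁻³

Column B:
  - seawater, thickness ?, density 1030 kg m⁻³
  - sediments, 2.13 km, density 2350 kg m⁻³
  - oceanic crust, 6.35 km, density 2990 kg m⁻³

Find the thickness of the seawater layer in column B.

2.92 km

Take the compensation level at the base of the deeper column (depth z_c below the surface of column A) and equate Σ ρ_i t_i down to z_c; mantle fills any gap and the z_c terms cancel.
Column A: 34.2×2740 + (z_c − 34.2)×3390
Column B: 3.12×0 + x×1030 + 2.13×2350 + 6.35×2990 + (z_c − 3.12 − 8.48 − x)×3390
The z_c×3390 term appears on both sides and cancels. Collect the known terms of each column as K = Σ(ρt)_known − 3390 × (depth of known layers): K_A = 93708 − 3390×34.2 = −22230; K_B = 23992 − 3390×(3.12 + 8.48) = −15332.
Balance: K_A = K_B − x×(3390 − 1030), so x = (K_B − K_A)/(3390 − 1030) = 6898/2360 = 2.92 km.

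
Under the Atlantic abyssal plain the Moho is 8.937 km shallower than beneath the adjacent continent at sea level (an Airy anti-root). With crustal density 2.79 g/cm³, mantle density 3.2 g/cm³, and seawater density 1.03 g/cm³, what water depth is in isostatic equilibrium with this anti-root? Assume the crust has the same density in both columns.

Replacing a thickness d of crust by seawater at the top must be balanced by replacing crust with mantle at the base: d (ρ_c − ρ_w) = a (ρ_m − ρ_c).
d = a (ρ_m − ρ_c)/(ρ_c − ρ_w) = 8.937 km × 0.41/1.76 = 2.08 km.

2.08 km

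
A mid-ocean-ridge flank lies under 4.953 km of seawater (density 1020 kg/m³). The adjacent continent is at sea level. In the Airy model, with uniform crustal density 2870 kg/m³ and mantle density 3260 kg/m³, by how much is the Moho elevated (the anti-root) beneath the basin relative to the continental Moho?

23.5 km

For local isostatic compensation: replacing crust with seawater at the top is compensated by replacing crust with mantle at the base: d (ρ_c − ρ_w) = a (ρ_m − ρ_c).
a = d (ρ_c − ρ_w)/(ρ_m − ρ_c) = 4.953 km × 1850/390 = 23.5 km.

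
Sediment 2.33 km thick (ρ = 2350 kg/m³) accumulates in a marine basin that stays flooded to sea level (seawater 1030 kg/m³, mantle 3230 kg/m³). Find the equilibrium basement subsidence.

1.4 km

Submarine loading: the sediment displaces seawater, and the subsidence is in turn flooded, so s (ρ_m − ρ_w) = t (ρ_sed − ρ_w).
s = 2.33 km × (2350 − 1030) / (3230 − 1030) = 1.4 km.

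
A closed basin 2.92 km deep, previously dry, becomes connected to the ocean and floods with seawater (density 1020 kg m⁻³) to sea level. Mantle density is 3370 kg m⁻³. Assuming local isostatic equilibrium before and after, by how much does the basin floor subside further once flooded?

1.27 km

After flooding the water column is d + s deep. Its weight must equal the weight of mantle displaced by the extra subsidence s: (d + s) ρ_w = s ρ_m.
s = d ρ_w / (ρ_m − ρ_w) = 2.92 km × 1020/(3370 − 1020) = 1.27 km.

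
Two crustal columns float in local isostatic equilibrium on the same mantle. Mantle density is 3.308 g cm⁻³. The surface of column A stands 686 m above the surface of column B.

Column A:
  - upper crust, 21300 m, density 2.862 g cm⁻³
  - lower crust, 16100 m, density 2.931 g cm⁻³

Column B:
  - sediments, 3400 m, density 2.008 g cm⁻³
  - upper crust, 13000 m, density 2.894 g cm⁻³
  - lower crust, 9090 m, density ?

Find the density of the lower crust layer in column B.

2.92 g cm⁻³

Take the compensation level at the base of the deeper column (depth z_c below the surface of column A) and equate Σ ρ_i t_i down to z_c; mantle fills any gap and the z_c terms cancel.
Column A: 21300×2.862 + 16100×2.931 + (z_c − 37400)×3.308
Column B: 686×0 + 3400×2.008 + 13000×2.894 + 9090×ρ + (z_c − 686 − 25490)×3.308
The z_c×3.308 term appears on both sides and cancels. Collect the known terms of each column as K = Σ(ρt)_known − 3.308 × (depth of known layers): K_A = 108149.7 − 3.308×37400 = −15569.5; K_B = 44449.2 − 3.308×(686 + 25490) = −42141.008.
Balance: K_A = K_B + 9090×ρ, so ρ = (K_A − K_B)/9090 = 26571.5/9090 = 2.92 g cm⁻³.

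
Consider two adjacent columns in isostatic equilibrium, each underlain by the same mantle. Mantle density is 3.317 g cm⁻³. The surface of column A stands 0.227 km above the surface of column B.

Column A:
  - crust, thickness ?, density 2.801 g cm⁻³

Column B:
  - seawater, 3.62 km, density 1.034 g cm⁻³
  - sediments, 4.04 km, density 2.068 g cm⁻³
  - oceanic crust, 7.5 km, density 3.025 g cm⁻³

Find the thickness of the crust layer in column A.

31.5 km

Take the compensation level at the base of the deeper column (depth z_c below the surface of column A) and equate Σ ρ_i t_i down to z_c; mantle fills any gap and the z_c terms cancel.
Column A: x×2.801 + (z_c − 0 − x)×3.317
Column B: 0.227×0 + 3.62×1.034 + 4.04×2.068 + 7.5×3.025 + (z_c − 0.227 − 15.16)×3.317
The z_c×3.317 term appears on both sides and cancels. Collect the known terms of each column as K = Σ(ρt)_known − 3.317 × (depth of known layers): K_A = 0 − 3.317×0 = 0; K_B = 34.7853 − 3.317×(0.227 + 15.16) = −16.253379.
Balance: K_A − x×(3.317 − 2.801) = K_B, so x = (K_A − K_B)/(3.317 − 2.801) = 16.2534/0.516 = 31.5 km.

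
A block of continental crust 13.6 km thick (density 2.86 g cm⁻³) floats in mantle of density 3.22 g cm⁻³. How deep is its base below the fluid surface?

Draft d = t ρ_obj/ρ_fluid = 13.6 km × 2.86/3.22 = 12.1 km.

12.1 km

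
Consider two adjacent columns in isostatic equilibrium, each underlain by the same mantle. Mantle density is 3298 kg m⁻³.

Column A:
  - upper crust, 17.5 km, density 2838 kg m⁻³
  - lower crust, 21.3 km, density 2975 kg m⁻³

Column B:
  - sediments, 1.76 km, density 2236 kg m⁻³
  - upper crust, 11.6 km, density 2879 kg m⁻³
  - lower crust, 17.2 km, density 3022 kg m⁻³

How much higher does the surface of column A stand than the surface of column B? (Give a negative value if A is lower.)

1.05 km

For any compensation level in the mantle, the mantle terms cancel and isostasy reduces to e = (Σt_A − Σt_B) − (Σ(ρt)_A − Σ(ρt)_B) / ρ_m.
Σt_A = 38.8 km; Σt_B = 30.56 km; Σ(ρt)_A = 113032.5; Σ(ρt)_B = 89310.16 (in km·kg m⁻³).
e = (38.8 − 30.56) − (113032.5 − 89310.16) / 3298 = 1.05 km.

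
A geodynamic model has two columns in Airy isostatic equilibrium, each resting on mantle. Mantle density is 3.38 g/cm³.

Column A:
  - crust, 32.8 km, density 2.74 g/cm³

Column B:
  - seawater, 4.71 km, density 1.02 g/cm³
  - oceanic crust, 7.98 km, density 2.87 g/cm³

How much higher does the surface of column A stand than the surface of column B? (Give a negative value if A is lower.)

1.72 km

For any compensation level in the mantle, the mantle terms cancel and isostasy reduces to e = (Σt_A − Σt_B) − (Σ(ρt)_A − Σ(ρt)_B) / ρ_m.
Σt_A = 32.8 km; Σt_B = 12.69 km; Σ(ρt)_A = 89.872; Σ(ρt)_B = 27.7068 (in km·g/cm³).
e = (32.8 − 12.69) − (89.872 − 27.7068) / 3.38 = 1.72 km.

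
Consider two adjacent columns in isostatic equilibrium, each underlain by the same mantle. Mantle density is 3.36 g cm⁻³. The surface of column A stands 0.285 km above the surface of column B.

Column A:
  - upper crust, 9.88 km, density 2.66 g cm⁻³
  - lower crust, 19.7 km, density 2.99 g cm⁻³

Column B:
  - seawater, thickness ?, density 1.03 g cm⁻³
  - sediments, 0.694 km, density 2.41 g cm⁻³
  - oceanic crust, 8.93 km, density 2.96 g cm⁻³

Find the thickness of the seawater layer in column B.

3.87 km

Take the compensation level at the base of the deeper column (depth z_c below the surface of column A) and equate Σ ρ_i t_i down to z_c; mantle fills any gap and the z_c terms cancel.
Column A: 9.88×2.66 + 19.7×2.99 + (z_c − 29.58)×3.36
Column B: 0.285×0 + x×1.03 + 0.694×2.41 + 8.93×2.96 + (z_c − 0.285 − 9.624 − x)×3.36
The z_c×3.36 term appears on both sides and cancels. Collect the known terms of each column as K = Σ(ρt)_known − 3.36 × (depth of known layers): K_A = 85.1838 − 3.36×29.58 = −14.205; K_B = 28.10534 − 3.36×(0.285 + 9.624) = −5.1889.
Balance: K_A = K_B − x×(3.36 − 1.03), so x = (K_B − K_A)/(3.36 − 1.03) = 9.0161/2.33 = 3.87 km.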